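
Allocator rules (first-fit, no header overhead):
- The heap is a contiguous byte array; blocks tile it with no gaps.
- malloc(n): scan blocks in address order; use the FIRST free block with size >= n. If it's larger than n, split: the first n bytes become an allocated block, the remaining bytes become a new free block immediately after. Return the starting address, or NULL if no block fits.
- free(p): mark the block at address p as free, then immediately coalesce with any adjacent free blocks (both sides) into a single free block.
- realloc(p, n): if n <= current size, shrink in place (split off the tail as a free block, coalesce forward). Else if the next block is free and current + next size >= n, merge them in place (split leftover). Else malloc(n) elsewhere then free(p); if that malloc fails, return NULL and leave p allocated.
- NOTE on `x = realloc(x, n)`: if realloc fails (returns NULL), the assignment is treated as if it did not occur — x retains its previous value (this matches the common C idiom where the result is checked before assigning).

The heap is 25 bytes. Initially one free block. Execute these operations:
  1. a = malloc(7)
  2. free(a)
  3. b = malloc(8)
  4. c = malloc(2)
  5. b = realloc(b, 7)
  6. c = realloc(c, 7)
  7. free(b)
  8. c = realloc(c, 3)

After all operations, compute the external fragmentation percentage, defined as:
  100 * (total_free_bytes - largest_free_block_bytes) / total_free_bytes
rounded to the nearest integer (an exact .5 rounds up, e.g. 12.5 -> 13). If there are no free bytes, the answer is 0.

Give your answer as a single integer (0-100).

Op 1: a = malloc(7) -> a = 0; heap: [0-6 ALLOC][7-24 FREE]
Op 2: free(a) -> (freed a); heap: [0-24 FREE]
Op 3: b = malloc(8) -> b = 0; heap: [0-7 ALLOC][8-24 FREE]
Op 4: c = malloc(2) -> c = 8; heap: [0-7 ALLOC][8-9 ALLOC][10-24 FREE]
Op 5: b = realloc(b, 7) -> b = 0; heap: [0-6 ALLOC][7-7 FREE][8-9 ALLOC][10-24 FREE]
Op 6: c = realloc(c, 7) -> c = 8; heap: [0-6 ALLOC][7-7 FREE][8-14 ALLOC][15-24 FREE]
Op 7: free(b) -> (freed b); heap: [0-7 FREE][8-14 ALLOC][15-24 FREE]
Op 8: c = realloc(c, 3) -> c = 8; heap: [0-7 FREE][8-10 ALLOC][11-24 FREE]
Free blocks: [8 14] total_free=22 largest=14 -> 100*(22-14)/22 = 800/22 ≈ 36.364 -> rounds to 36

Answer: 36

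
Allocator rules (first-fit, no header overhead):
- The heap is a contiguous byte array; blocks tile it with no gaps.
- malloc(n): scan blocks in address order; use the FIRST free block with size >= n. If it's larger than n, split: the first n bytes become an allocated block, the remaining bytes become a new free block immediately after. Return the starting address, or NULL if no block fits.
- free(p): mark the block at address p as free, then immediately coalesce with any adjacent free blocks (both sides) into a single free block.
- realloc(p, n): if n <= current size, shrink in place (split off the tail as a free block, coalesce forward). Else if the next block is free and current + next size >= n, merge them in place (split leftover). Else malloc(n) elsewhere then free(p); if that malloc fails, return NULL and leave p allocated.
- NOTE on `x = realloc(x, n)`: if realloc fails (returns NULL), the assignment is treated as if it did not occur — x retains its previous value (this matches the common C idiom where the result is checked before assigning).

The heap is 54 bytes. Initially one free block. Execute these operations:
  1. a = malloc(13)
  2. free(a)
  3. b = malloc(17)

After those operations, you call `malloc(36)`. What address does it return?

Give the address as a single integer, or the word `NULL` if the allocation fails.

Op 1: a = malloc(13) -> a = 0; heap: [0-12 ALLOC][13-53 FREE]
Op 2: free(a) -> (freed a); heap: [0-53 FREE]
Op 3: b = malloc(17) -> b = 0; heap: [0-16 ALLOC][17-53 FREE]
malloc(36): first-fit scan over [0-16 ALLOC][17-53 FREE] -> 17

Answer: 17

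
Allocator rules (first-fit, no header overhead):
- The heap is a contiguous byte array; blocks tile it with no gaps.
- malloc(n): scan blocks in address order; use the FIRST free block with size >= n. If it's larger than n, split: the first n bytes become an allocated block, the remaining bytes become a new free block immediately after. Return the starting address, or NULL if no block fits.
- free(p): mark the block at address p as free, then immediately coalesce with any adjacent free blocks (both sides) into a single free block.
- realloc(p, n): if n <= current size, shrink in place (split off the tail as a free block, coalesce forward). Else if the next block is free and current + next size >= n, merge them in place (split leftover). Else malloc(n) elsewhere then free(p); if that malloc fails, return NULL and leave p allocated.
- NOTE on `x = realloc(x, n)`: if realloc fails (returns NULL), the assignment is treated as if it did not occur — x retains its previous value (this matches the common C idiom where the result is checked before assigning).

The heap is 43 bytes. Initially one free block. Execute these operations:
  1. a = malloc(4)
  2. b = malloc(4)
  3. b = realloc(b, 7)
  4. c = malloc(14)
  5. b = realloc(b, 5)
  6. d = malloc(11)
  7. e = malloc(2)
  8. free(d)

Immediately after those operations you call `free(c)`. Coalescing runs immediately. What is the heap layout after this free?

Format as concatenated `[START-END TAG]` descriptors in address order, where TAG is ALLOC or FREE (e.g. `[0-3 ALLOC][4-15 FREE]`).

Answer: [0-3 ALLOC][4-8 ALLOC][9-10 ALLOC][11-42 FREE]

Derivation:
Op 1: a = malloc(4) -> a = 0; heap: [0-3 ALLOC][4-42 FREE]
Op 2: b = malloc(4) -> b = 4; heap: [0-3 ALLOC][4-7 ALLOC][8-42 FREE]
Op 3: b = realloc(b, 7) -> b = 4; heap: [0-3 ALLOC][4-10 ALLOC][11-42 FREE]
Op 4: c = malloc(14) -> c = 11; heap: [0-3 ALLOC][4-10 ALLOC][11-24 ALLOC][25-42 FREE]
Op 5: b = realloc(b, 5) -> b = 4; heap: [0-3 ALLOC][4-8 ALLOC][9-10 FREE][11-24 ALLOC][25-42 FREE]
Op 6: d = malloc(11) -> d = 25; heap: [0-3 ALLOC][4-8 ALLOC][9-10 FREE][11-24 ALLOC][25-35 ALLOC][36-42 FREE]
Op 7: e = malloc(2) -> e = 9; heap: [0-3 ALLOC][4-8 ALLOC][9-10 ALLOC][11-24 ALLOC][25-35 ALLOC][36-42 FREE]
Op 8: free(d) -> (freed d); heap: [0-3 ALLOC][4-8 ALLOC][9-10 ALLOC][11-24 ALLOC][25-42 FREE]
free(c): c = 11 -> block [11-24 ALLOC]; mark free, coalesce with adjacent free neighbors -> [0-3 ALLOC][4-8 ALLOC][9-10 ALLOC][11-42 FREE]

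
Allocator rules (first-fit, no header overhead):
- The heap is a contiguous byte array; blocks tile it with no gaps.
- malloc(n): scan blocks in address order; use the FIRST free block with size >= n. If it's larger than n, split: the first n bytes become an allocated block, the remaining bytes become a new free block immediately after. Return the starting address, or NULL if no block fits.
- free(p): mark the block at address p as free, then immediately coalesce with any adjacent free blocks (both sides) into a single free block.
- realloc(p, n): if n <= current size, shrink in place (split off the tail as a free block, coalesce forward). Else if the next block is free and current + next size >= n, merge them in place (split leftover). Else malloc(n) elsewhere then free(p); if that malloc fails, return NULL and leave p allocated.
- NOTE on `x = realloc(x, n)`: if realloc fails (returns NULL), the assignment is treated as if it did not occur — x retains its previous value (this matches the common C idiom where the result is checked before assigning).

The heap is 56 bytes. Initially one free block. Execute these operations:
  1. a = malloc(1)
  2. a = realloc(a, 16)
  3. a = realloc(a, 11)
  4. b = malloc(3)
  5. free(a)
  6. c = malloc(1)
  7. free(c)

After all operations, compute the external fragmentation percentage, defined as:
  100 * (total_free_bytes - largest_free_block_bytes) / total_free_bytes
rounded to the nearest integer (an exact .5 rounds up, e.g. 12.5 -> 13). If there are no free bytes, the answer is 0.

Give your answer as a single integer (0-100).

Answer: 21

Derivation:
Op 1: a = malloc(1) -> a = 0; heap: [0-0 ALLOC][1-55 FREE]
Op 2: a = realloc(a, 16) -> a = 0; heap: [0-15 ALLOC][16-55 FREE]
Op 3: a = realloc(a, 11) -> a = 0; heap: [0-10 ALLOC][11-55 FREE]
Op 4: b = malloc(3) -> b = 11; heap: [0-10 ALLOC][11-13 ALLOC][14-55 FREE]
Op 5: free(a) -> (freed a); heap: [0-10 FREE][11-13 ALLOC][14-55 FREE]
Op 6: c = malloc(1) -> c = 0; heap: [0-0 ALLOC][1-10 FREE][11-13 ALLOC][14-55 FREE]
Op 7: free(c) -> (freed c); heap: [0-10 FREE][11-13 ALLOC][14-55 FREE]
Free blocks: [11 42] total_free=53 largest=42 -> 100*(53-42)/53 = 1100/53 ≈ 20.755 -> rounds to 21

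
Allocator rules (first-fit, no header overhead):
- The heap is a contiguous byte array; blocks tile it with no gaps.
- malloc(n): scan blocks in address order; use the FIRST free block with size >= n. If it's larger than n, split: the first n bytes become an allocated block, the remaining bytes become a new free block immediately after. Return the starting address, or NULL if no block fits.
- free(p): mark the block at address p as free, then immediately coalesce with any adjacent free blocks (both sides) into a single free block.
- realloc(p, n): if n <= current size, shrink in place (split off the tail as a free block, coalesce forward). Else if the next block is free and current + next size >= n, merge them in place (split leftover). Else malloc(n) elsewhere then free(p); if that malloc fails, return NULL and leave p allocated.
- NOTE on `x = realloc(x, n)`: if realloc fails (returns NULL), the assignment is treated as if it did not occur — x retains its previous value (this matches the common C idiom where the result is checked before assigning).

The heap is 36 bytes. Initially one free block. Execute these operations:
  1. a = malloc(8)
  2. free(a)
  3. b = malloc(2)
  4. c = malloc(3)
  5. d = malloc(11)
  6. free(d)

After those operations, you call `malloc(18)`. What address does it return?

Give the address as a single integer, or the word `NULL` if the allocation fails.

Answer: 5

Derivation:
Op 1: a = malloc(8) -> a = 0; heap: [0-7 ALLOC][8-35 FREE]
Op 2: free(a) -> (freed a); heap: [0-35 FREE]
Op 3: b = malloc(2) -> b = 0; heap: [0-1 ALLOC][2-35 FREE]
Op 4: c = malloc(3) -> c = 2; heap: [0-1 ALLOC][2-4 ALLOC][5-35 FREE]
Op 5: d = malloc(11) -> d = 5; heap: [0-1 ALLOC][2-4 ALLOC][5-15 ALLOC][16-35 FREE]
Op 6: free(d) -> (freed d); heap: [0-1 ALLOC][2-4 ALLOC][5-35 FREE]
malloc(18): first-fit scan over [0-1 ALLOC][2-4 ALLOC][5-35 FREE] -> 5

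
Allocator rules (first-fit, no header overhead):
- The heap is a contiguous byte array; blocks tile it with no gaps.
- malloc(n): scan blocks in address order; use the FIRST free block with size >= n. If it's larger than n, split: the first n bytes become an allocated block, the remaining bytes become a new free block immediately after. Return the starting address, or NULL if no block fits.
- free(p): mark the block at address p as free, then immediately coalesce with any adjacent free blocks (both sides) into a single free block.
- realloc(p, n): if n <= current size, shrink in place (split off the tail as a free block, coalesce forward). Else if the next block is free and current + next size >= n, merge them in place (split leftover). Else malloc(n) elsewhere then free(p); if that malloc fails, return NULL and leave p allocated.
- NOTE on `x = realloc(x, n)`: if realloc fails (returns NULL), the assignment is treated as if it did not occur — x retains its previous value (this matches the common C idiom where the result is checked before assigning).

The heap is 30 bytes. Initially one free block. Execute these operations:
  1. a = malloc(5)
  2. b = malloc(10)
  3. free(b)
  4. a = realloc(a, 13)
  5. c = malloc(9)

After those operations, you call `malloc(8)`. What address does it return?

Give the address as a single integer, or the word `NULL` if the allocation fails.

Answer: 22

Derivation:
Op 1: a = malloc(5) -> a = 0; heap: [0-4 ALLOC][5-29 FREE]
Op 2: b = malloc(10) -> b = 5; heap: [0-4 ALLOC][5-14 ALLOC][15-29 FREE]
Op 3: free(b) -> (freed b); heap: [0-4 ALLOC][5-29 FREE]
Op 4: a = realloc(a, 13) -> a = 0; heap: [0-12 ALLOC][13-29 FREE]
Op 5: c = malloc(9) -> c = 13; heap: [0-12 ALLOC][13-21 ALLOC][22-29 FREE]
malloc(8): first-fit scan over [0-12 ALLOC][13-21 ALLOC][22-29 FREE] -> 22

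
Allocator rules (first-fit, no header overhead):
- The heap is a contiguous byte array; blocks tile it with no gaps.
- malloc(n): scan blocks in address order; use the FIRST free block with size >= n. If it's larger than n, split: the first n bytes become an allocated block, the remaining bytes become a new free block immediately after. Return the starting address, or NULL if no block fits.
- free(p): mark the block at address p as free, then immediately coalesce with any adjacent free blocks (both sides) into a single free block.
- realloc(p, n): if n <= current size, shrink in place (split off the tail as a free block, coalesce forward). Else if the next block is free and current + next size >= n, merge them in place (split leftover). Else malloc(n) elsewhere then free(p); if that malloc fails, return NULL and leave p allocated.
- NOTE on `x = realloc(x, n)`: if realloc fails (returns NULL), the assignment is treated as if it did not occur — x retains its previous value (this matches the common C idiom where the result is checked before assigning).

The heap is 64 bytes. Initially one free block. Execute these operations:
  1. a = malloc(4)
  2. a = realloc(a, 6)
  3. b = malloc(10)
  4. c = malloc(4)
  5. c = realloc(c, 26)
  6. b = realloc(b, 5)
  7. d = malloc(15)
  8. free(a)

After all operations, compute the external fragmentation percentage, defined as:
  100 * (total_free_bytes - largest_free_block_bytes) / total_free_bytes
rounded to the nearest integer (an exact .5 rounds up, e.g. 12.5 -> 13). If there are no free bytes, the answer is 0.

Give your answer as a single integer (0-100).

Answer: 61

Derivation:
Op 1: a = malloc(4) -> a = 0; heap: [0-3 ALLOC][4-63 FREE]
Op 2: a = realloc(a, 6) -> a = 0; heap: [0-5 ALLOC][6-63 FREE]
Op 3: b = malloc(10) -> b = 6; heap: [0-5 ALLOC][6-15 ALLOC][16-63 FREE]
Op 4: c = malloc(4) -> c = 16; heap: [0-5 ALLOC][6-15 ALLOC][16-19 ALLOC][20-63 FREE]
Op 5: c = realloc(c, 26) -> c = 16; heap: [0-5 ALLOC][6-15 ALLOC][16-41 ALLOC][42-63 FREE]
Op 6: b = realloc(b, 5) -> b = 6; heap: [0-5 ALLOC][6-10 ALLOC][11-15 FREE][16-41 ALLOC][42-63 FREE]
Op 7: d = malloc(15) -> d = 42; heap: [0-5 ALLOC][6-10 ALLOC][11-15 FREE][16-41 ALLOC][42-56 ALLOC][57-63 FREE]
Op 8: free(a) -> (freed a); heap: [0-5 FREE][6-10 ALLOC][11-15 FREE][16-41 ALLOC][42-56 ALLOC][57-63 FREE]
Free blocks: [6 5 7] total_free=18 largest=7 -> 100*(18-7)/18 = 1100/18 ≈ 61.111 -> rounds to 61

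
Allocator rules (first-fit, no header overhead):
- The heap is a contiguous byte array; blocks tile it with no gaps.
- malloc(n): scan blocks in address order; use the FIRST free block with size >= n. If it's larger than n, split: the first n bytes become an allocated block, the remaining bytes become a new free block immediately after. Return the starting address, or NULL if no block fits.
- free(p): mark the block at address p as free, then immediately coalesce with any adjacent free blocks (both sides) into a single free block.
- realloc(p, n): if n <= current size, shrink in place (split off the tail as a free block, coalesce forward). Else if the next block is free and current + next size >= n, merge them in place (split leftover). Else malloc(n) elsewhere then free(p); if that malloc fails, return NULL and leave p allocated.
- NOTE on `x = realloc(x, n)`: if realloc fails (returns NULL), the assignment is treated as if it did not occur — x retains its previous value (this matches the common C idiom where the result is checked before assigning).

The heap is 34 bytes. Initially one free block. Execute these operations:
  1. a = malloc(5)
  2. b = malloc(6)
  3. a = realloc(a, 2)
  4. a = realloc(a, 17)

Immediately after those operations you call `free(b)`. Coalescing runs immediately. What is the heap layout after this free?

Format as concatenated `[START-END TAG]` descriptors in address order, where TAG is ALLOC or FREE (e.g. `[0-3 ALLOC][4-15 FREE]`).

Op 1: a = malloc(5) -> a = 0; heap: [0-4 ALLOC][5-33 FREE]
Op 2: b = malloc(6) -> b = 5; heap: [0-4 ALLOC][5-10 ALLOC][11-33 FREE]
Op 3: a = realloc(a, 2) -> a = 0; heap: [0-1 ALLOC][2-4 FREE][5-10 ALLOC][11-33 FREE]
Op 4: a = realloc(a, 17) -> a = 11; heap: [0-4 FREE][5-10 ALLOC][11-27 ALLOC][28-33 FREE]
free(b): b = 5 -> block [5-10 ALLOC]; mark free, coalesce with adjacent free neighbors -> [0-10 FREE][11-27 ALLOC][28-33 FREE]

Answer: [0-10 FREE][11-27 ALLOC][28-33 FREE]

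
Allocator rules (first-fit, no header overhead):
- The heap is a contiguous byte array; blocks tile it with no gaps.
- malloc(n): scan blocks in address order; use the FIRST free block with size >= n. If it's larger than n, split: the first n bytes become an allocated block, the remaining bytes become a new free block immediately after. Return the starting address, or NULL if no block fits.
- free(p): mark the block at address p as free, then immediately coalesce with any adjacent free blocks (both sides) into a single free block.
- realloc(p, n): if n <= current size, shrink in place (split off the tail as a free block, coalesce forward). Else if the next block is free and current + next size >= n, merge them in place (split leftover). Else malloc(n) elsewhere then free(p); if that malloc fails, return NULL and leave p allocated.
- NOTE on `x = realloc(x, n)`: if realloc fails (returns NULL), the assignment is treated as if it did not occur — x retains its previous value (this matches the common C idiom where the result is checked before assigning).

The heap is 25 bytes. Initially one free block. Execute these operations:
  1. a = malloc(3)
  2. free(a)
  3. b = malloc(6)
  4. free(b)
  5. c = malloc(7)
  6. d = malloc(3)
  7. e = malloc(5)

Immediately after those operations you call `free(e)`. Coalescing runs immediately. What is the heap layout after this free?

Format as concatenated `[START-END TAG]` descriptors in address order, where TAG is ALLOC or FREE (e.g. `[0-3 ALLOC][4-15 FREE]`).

Op 1: a = malloc(3) -> a = 0; heap: [0-2 ALLOC][3-24 FREE]
Op 2: free(a) -> (freed a); heap: [0-24 FREE]
Op 3: b = malloc(6) -> b = 0; heap: [0-5 ALLOC][6-24 FREE]
Op 4: free(b) -> (freed b); heap: [0-24 FREE]
Op 5: c = malloc(7) -> c = 0; heap: [0-6 ALLOC][7-24 FREE]
Op 6: d = malloc(3) -> d = 7; heap: [0-6 ALLOC][7-9 ALLOC][10-24 FREE]
Op 7: e = malloc(5) -> e = 10; heap: [0-6 ALLOC][7-9 ALLOC][10-14 ALLOC][15-24 FREE]
free(e): e = 10 -> block [10-14 ALLOC]; mark free, coalesce with adjacent free neighbors -> [0-6 ALLOC][7-9 ALLOC][10-24 FREE]

Answer: [0-6 ALLOC][7-9 ALLOC][10-24 FREE]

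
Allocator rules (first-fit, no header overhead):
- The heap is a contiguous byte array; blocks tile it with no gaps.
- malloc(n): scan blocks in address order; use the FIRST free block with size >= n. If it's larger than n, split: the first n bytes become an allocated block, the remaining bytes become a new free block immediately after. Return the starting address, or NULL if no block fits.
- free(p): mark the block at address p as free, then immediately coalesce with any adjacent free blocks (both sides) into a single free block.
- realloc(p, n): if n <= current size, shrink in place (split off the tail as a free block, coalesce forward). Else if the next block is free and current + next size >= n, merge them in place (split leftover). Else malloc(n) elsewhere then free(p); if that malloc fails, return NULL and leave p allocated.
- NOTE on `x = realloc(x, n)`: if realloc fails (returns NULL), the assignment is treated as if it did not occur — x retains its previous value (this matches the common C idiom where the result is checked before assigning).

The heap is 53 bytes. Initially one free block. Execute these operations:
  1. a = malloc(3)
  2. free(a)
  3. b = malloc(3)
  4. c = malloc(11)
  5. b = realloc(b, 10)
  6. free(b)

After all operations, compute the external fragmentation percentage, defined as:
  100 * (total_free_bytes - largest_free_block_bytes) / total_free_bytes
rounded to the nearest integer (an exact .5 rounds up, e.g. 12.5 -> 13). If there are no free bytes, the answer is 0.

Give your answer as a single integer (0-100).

Op 1: a = malloc(3) -> a = 0; heap: [0-2 ALLOC][3-52 FREE]
Op 2: free(a) -> (freed a); heap: [0-52 FREE]
Op 3: b = malloc(3) -> b = 0; heap: [0-2 ALLOC][3-52 FREE]
Op 4: c = malloc(11) -> c = 3; heap: [0-2 ALLOC][3-13 ALLOC][14-52 FREE]
Op 5: b = realloc(b, 10) -> b = 14; heap: [0-2 FREE][3-13 ALLOC][14-23 ALLOC][24-52 FREE]
Op 6: free(b) -> (freed b); heap: [0-2 FREE][3-13 ALLOC][14-52 FREE]
Free blocks: [3 39] total_free=42 largest=39 -> 100*(42-39)/42 = 300/42 ≈ 7.143 -> rounds to 7

Answer: 7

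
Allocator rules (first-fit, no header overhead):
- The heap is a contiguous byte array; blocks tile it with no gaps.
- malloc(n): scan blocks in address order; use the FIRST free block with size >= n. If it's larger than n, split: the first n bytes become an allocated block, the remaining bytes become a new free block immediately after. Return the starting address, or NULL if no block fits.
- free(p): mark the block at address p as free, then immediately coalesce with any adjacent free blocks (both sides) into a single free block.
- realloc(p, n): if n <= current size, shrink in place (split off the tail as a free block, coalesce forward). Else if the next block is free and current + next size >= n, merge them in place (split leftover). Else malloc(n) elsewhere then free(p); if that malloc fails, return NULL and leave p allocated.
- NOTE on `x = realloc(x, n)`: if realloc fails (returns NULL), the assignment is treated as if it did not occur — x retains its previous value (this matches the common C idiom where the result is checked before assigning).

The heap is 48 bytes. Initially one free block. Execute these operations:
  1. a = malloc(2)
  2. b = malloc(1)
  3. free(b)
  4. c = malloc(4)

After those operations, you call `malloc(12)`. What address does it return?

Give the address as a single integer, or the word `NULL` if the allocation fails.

Answer: 6

Derivation:
Op 1: a = malloc(2) -> a = 0; heap: [0-1 ALLOC][2-47 FREE]
Op 2: b = malloc(1) -> b = 2; heap: [0-1 ALLOC][2-2 ALLOC][3-47 FREE]
Op 3: free(b) -> (freed b); heap: [0-1 ALLOC][2-47 FREE]
Op 4: c = malloc(4) -> c = 2; heap: [0-1 ALLOC][2-5 ALLOC][6-47 FREE]
malloc(12): first-fit scan over [0-1 ALLOC][2-5 ALLOC][6-47 FREE] -> 6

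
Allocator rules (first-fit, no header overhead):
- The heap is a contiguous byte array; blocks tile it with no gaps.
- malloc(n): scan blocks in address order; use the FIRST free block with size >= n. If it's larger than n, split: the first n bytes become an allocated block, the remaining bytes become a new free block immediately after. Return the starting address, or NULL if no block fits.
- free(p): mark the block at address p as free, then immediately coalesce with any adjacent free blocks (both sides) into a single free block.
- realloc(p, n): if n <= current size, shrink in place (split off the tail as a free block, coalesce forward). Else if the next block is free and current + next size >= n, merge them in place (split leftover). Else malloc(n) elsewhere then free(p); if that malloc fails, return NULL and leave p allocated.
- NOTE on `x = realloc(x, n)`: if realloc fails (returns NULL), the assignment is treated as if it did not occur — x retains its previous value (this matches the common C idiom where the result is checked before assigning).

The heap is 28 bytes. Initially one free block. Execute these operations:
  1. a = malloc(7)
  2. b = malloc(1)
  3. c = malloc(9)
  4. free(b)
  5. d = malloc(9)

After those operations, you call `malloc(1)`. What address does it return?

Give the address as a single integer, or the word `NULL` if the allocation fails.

Op 1: a = malloc(7) -> a = 0; heap: [0-6 ALLOC][7-27 FREE]
Op 2: b = malloc(1) -> b = 7; heap: [0-6 ALLOC][7-7 ALLOC][8-27 FREE]
Op 3: c = malloc(9) -> c = 8; heap: [0-6 ALLOC][7-7 ALLOC][8-16 ALLOC][17-27 FREE]
Op 4: free(b) -> (freed b); heap: [0-6 ALLOC][7-7 FREE][8-16 ALLOC][17-27 FREE]
Op 5: d = malloc(9) -> d = 17; heap: [0-6 ALLOC][7-7 FREE][8-16 ALLOC][17-25 ALLOC][26-27 FREE]
malloc(1): first-fit scan over [0-6 ALLOC][7-7 FREE][8-16 ALLOC][17-25 ALLOC][26-27 FREE] -> 7

Answer: 7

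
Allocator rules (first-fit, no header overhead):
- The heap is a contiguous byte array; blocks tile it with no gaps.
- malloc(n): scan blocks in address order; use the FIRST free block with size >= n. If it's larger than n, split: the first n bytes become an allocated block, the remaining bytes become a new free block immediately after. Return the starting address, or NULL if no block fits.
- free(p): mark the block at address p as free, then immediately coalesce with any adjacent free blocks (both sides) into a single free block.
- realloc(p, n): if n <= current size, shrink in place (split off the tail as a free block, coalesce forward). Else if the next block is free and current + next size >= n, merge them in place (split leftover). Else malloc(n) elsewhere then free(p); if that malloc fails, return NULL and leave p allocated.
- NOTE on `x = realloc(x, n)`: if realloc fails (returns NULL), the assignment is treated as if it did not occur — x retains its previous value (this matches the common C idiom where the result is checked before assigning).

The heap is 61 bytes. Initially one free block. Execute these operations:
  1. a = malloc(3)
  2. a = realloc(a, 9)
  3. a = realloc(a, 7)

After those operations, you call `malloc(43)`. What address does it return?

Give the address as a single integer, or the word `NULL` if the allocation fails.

Answer: 7

Derivation:
Op 1: a = malloc(3) -> a = 0; heap: [0-2 ALLOC][3-60 FREE]
Op 2: a = realloc(a, 9) -> a = 0; heap: [0-8 ALLOC][9-60 FREE]
Op 3: a = realloc(a, 7) -> a = 0; heap: [0-6 ALLOC][7-60 FREE]
malloc(43): first-fit scan over [0-6 ALLOC][7-60 FREE] -> 7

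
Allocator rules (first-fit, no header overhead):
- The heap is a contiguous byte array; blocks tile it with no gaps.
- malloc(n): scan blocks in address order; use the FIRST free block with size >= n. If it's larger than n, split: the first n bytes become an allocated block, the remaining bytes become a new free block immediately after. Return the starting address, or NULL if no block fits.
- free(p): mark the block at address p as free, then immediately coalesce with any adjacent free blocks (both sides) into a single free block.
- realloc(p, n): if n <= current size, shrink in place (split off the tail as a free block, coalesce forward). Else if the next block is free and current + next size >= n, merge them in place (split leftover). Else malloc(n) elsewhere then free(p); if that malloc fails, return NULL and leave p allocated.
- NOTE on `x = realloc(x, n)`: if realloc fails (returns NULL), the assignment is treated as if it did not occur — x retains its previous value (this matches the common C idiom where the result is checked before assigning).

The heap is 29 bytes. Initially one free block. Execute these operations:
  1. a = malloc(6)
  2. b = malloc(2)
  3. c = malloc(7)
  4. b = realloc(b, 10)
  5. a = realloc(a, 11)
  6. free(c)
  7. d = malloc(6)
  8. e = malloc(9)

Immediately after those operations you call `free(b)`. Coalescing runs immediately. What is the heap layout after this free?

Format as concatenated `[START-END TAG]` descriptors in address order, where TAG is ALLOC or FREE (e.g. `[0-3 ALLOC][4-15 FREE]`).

Op 1: a = malloc(6) -> a = 0; heap: [0-5 ALLOC][6-28 FREE]
Op 2: b = malloc(2) -> b = 6; heap: [0-5 ALLOC][6-7 ALLOC][8-28 FREE]
Op 3: c = malloc(7) -> c = 8; heap: [0-5 ALLOC][6-7 ALLOC][8-14 ALLOC][15-28 FREE]
Op 4: b = realloc(b, 10) -> b = 15; heap: [0-5 ALLOC][6-7 FREE][8-14 ALLOC][15-24 ALLOC][25-28 FREE]
Op 5: a = realloc(a, 11) -> NULL (a unchanged); heap: [0-5 ALLOC][6-7 FREE][8-14 ALLOC][15-24 ALLOC][25-28 FREE]
Op 6: free(c) -> (freed c); heap: [0-5 ALLOC][6-14 FREE][15-24 ALLOC][25-28 FREE]
Op 7: d = malloc(6) -> d = 6; heap: [0-5 ALLOC][6-11 ALLOC][12-14 FREE][15-24 ALLOC][25-28 FREE]
Op 8: e = malloc(9) -> e = NULL; heap: [0-5 ALLOC][6-11 ALLOC][12-14 FREE][15-24 ALLOC][25-28 FREE]
free(b): b = 15 -> block [15-24 ALLOC]; mark free, coalesce with adjacent free neighbors -> [0-5 ALLOC][6-11 ALLOC][12-28 FREE]

Answer: [0-5 ALLOC][6-11 ALLOC][12-28 FREE]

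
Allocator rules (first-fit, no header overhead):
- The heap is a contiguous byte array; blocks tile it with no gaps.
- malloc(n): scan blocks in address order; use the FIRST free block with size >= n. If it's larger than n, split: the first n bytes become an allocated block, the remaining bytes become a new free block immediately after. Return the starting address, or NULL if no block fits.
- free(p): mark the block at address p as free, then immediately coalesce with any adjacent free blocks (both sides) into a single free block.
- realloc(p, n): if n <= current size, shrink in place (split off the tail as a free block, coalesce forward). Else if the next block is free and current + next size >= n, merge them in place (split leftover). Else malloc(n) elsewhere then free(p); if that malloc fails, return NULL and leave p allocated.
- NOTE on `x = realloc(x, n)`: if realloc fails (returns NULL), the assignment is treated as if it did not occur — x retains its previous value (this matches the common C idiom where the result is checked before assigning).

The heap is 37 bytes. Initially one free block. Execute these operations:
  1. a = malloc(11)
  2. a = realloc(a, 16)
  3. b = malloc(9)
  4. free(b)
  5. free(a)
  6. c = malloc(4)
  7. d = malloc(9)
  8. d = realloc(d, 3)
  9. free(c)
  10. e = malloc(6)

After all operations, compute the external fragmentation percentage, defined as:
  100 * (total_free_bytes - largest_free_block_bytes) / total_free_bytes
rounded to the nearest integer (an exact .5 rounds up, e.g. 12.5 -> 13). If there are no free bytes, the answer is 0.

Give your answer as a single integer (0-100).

Answer: 14

Derivation:
Op 1: a = malloc(11) -> a = 0; heap: [0-10 ALLOC][11-36 FREE]
Op 2: a = realloc(a, 16) -> a = 0; heap: [0-15 ALLOC][16-36 FREE]
Op 3: b = malloc(9) -> b = 16; heap: [0-15 ALLOC][16-24 ALLOC][25-36 FREE]
Op 4: free(b) -> (freed b); heap: [0-15 ALLOC][16-36 FREE]
Op 5: free(a) -> (freed a); heap: [0-36 FREE]
Op 6: c = malloc(4) -> c = 0; heap: [0-3 ALLOC][4-36 FREE]
Op 7: d = malloc(9) -> d = 4; heap: [0-3 ALLOC][4-12 ALLOC][13-36 FREE]
Op 8: d = realloc(d, 3) -> d = 4; heap: [0-3 ALLOC][4-6 ALLOC][7-36 FREE]
Op 9: free(c) -> (freed c); heap: [0-3 FREE][4-6 ALLOC][7-36 FREE]
Op 10: e = malloc(6) -> e = 7; heap: [0-3 FREE][4-6 ALLOC][7-12 ALLOC][13-36 FREE]
Free blocks: [4 24] total_free=28 largest=24 -> 100*(28-24)/28 = 400/28 ≈ 14.286 -> rounds to 14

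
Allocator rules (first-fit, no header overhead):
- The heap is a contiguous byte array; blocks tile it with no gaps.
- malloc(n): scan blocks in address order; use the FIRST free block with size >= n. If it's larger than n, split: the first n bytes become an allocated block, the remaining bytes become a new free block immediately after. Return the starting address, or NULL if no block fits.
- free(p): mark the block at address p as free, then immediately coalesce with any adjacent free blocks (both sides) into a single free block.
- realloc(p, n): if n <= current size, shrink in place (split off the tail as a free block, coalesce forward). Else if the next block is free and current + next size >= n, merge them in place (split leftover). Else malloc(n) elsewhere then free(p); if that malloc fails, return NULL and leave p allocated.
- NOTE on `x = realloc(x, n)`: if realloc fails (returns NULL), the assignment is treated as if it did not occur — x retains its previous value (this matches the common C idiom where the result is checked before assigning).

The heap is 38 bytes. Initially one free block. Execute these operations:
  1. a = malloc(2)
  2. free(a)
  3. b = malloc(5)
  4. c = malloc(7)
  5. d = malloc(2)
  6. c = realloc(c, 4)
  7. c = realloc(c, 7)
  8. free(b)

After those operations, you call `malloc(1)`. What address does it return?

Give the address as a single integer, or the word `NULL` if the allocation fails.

Op 1: a = malloc(2) -> a = 0; heap: [0-1 ALLOC][2-37 FREE]
Op 2: free(a) -> (freed a); heap: [0-37 FREE]
Op 3: b = malloc(5) -> b = 0; heap: [0-4 ALLOC][5-37 FREE]
Op 4: c = malloc(7) -> c = 5; heap: [0-4 ALLOC][5-11 ALLOC][12-37 FREE]
Op 5: d = malloc(2) -> d = 12; heap: [0-4 ALLOC][5-11 ALLOC][12-13 ALLOC][14-37 FREE]
Op 6: c = realloc(c, 4) -> c = 5; heap: [0-4 ALLOC][5-8 ALLOC][9-11 FREE][12-13 ALLOC][14-37 FREE]
Op 7: c = realloc(c, 7) -> c = 5; heap: [0-4 ALLOC][5-11 ALLOC][12-13 ALLOC][14-37 FREE]
Op 8: free(b) -> (freed b); heap: [0-4 FREE][5-11 ALLOC][12-13 ALLOC][14-37 FREE]
malloc(1): first-fit scan over [0-4 FREE][5-11 ALLOC][12-13 ALLOC][14-37 FREE] -> 0

Answer: 0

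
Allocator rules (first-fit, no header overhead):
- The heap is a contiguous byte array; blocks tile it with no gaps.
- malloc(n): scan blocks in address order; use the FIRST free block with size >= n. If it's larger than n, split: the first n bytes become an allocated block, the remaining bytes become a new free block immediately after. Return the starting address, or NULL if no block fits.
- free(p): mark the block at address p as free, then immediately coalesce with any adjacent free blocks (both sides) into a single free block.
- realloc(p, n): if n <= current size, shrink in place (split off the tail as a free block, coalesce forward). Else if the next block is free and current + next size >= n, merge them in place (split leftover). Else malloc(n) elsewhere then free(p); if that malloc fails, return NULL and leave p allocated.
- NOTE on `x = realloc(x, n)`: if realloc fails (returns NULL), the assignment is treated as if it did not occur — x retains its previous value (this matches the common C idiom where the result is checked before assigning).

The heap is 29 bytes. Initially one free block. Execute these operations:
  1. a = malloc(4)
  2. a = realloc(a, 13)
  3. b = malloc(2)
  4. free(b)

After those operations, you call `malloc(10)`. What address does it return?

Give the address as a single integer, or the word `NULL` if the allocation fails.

Answer: 13

Derivation:
Op 1: a = malloc(4) -> a = 0; heap: [0-3 ALLOC][4-28 FREE]
Op 2: a = realloc(a, 13) -> a = 0; heap: [0-12 ALLOC][13-28 FREE]
Op 3: b = malloc(2) -> b = 13; heap: [0-12 ALLOC][13-14 ALLOC][15-28 FREE]
Op 4: free(b) -> (freed b); heap: [0-12 ALLOC][13-28 FREE]
malloc(10): first-fit scan over [0-12 ALLOC][13-28 FREE] -> 13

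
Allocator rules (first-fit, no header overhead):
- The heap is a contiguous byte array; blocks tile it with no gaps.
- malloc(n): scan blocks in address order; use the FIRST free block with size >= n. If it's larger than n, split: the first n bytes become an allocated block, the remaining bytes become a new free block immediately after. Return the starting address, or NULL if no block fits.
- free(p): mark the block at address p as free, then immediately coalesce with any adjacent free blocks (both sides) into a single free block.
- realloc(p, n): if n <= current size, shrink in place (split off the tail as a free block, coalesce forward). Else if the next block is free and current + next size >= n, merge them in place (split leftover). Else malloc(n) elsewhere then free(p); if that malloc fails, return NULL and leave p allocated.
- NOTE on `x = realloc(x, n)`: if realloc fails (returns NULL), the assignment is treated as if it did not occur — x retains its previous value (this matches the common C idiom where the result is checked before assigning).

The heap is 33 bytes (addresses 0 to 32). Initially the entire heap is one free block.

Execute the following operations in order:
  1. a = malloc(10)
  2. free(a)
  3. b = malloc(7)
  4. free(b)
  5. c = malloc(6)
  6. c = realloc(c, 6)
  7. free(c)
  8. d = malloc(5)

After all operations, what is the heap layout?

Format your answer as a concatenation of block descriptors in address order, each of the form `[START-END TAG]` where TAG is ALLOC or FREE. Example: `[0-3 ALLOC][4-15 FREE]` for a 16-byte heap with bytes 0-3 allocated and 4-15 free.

Answer: [0-4 ALLOC][5-32 FREE]

Derivation:
Op 1: a = malloc(10) -> a = 0; heap: [0-9 ALLOC][10-32 FREE]
Op 2: free(a) -> (freed a); heap: [0-32 FREE]
Op 3: b = malloc(7) -> b = 0; heap: [0-6 ALLOC][7-32 FREE]
Op 4: free(b) -> (freed b); heap: [0-32 FREE]
Op 5: c = malloc(6) -> c = 0; heap: [0-5 ALLOC][6-32 FREE]
Op 6: c = realloc(c, 6) -> c = 0; heap: [0-5 ALLOC][6-32 FREE]
Op 7: free(c) -> (freed c); heap: [0-32 FREE]
Op 8: d = malloc(5) -> d = 0; heap: [0-4 ALLOC][5-32 FREE]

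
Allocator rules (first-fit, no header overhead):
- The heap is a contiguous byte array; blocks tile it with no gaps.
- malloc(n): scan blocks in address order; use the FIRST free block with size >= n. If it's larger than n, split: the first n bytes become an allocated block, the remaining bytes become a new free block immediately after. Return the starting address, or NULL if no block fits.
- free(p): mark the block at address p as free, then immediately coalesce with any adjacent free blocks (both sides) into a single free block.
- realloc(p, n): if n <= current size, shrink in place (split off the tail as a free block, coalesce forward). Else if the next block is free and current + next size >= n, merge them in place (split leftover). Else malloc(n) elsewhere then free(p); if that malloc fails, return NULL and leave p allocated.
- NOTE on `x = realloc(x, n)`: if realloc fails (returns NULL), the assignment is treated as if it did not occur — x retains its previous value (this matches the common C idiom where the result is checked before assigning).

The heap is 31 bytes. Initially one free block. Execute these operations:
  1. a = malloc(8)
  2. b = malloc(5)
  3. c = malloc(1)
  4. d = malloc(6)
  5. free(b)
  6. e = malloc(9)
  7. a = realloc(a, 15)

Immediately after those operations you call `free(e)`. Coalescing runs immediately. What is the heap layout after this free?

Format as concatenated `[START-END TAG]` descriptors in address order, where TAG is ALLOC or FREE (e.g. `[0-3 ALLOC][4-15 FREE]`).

Op 1: a = malloc(8) -> a = 0; heap: [0-7 ALLOC][8-30 FREE]
Op 2: b = malloc(5) -> b = 8; heap: [0-7 ALLOC][8-12 ALLOC][13-30 FREE]
Op 3: c = malloc(1) -> c = 13; heap: [0-7 ALLOC][8-12 ALLOC][13-13 ALLOC][14-30 FREE]
Op 4: d = malloc(6) -> d = 14; heap: [0-7 ALLOC][8-12 ALLOC][13-13 ALLOC][14-19 ALLOC][20-30 FREE]
Op 5: free(b) -> (freed b); heap: [0-7 ALLOC][8-12 FREE][13-13 ALLOC][14-19 ALLOC][20-30 FREE]
Op 6: e = malloc(9) -> e = 20; heap: [0-7 ALLOC][8-12 FREE][13-13 ALLOC][14-19 ALLOC][20-28 ALLOC][29-30 FREE]
Op 7: a = realloc(a, 15) -> NULL (a unchanged); heap: [0-7 ALLOC][8-12 FREE][13-13 ALLOC][14-19 ALLOC][20-28 ALLOC][29-30 FREE]
free(e): e = 20 -> block [20-28 ALLOC]; mark free, coalesce with adjacent free neighbors -> [0-7 ALLOC][8-12 FREE][13-13 ALLOC][14-19 ALLOC][20-30 FREE]

Answer: [0-7 ALLOC][8-12 FREE][13-13 ALLOC][14-19 ALLOC][20-30 FREE]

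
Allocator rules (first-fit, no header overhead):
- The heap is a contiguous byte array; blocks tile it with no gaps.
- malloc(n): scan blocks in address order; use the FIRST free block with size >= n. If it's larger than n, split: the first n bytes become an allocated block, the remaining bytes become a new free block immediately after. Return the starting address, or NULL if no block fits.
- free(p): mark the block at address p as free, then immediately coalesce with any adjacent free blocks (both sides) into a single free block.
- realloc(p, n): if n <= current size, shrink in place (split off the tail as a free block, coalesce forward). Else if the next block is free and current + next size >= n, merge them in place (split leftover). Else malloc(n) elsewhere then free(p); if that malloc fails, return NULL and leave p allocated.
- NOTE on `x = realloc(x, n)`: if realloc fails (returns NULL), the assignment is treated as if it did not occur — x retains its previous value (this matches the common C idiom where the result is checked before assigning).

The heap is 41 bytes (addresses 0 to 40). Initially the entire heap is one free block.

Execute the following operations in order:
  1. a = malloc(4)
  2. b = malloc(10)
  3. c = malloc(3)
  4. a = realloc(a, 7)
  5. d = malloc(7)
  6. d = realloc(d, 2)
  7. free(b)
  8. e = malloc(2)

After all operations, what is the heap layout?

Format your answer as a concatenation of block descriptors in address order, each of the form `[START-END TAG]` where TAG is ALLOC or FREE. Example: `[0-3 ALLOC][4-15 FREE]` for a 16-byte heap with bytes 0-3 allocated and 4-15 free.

Op 1: a = malloc(4) -> a = 0; heap: [0-3 ALLOC][4-40 FREE]
Op 2: b = malloc(10) -> b = 4; heap: [0-3 ALLOC][4-13 ALLOC][14-40 FREE]
Op 3: c = malloc(3) -> c = 14; heap: [0-3 ALLOC][4-13 ALLOC][14-16 ALLOC][17-40 FREE]
Op 4: a = realloc(a, 7) -> a = 17; heap: [0-3 FREE][4-13 ALLOC][14-16 ALLOC][17-23 ALLOC][24-40 FREE]
Op 5: d = malloc(7) -> d = 24; heap: [0-3 FREE][4-13 ALLOC][14-16 ALLOC][17-23 ALLOC][24-30 ALLOC][31-40 FREE]
Op 6: d = realloc(d, 2) -> d = 24; heap: [0-3 FREE][4-13 ALLOC][14-16 ALLOC][17-23 ALLOC][24-25 ALLOC][26-40 FREE]
Op 7: free(b) -> (freed b); heap: [0-13 FREE][14-16 ALLOC][17-23 ALLOC][24-25 ALLOC][26-40 FREE]
Op 8: e = malloc(2) -> e = 0; heap: [0-1 ALLOC][2-13 FREE][14-16 ALLOC][17-23 ALLOC][24-25 ALLOC][26-40 FREE]

Answer: [0-1 ALLOC][2-13 FREE][14-16 ALLOC][17-23 ALLOC][24-25 ALLOC][26-40 FREE]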